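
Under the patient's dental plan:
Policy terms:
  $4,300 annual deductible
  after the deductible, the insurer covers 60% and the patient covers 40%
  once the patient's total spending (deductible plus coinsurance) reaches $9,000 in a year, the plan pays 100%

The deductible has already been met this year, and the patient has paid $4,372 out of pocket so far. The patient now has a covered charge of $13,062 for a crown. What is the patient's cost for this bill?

$4,628

The deductible is already satisfied, so the full bill goes to coinsurance.
Patient's 40% share of $13,062 is $5,224.80.
Adding $5,224.80 to the $4,372 already spent would give $9,596.80, which exceeds the $9,000 cap; the patient pays just $9,000 − $4,372 = $4,628.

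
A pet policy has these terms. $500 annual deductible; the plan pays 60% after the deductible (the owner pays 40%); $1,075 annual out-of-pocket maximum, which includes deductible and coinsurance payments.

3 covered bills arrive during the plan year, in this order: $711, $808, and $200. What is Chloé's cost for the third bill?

$80

#1 ($711): deductible takes $500, $211 remains; coinsurance $211 × 40% = $84.40. Cost to owner: $584.40. OOP to date $584.40.
#2 ($808): deductible met; 40% of $808 = $323.20. Owner owes $323.20 (running OOP $907.60).
#3 ($200): deductible already satisfied, so owner's share is 40% × $200 = $80. Owner pays $80; OOP now $987.60.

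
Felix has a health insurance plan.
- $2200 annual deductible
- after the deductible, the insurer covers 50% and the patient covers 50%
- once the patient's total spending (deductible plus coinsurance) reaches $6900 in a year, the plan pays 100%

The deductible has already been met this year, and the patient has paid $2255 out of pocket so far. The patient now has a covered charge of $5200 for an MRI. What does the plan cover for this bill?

$2600

The deductible is already satisfied, so the full bill goes to coinsurance.
Coinsurance: $5200 × 50% = $2600.
Year-to-date out-of-pocket becomes $2255 + $2600 = $4855, still under the $6900 maximum, so no cap applies.
Insurer pays the balance: $5200 − $2600 = $2600.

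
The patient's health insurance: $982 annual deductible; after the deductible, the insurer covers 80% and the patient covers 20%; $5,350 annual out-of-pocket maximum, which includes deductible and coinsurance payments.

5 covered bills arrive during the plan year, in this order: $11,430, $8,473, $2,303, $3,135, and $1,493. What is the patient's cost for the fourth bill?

Bill 1, $11,430: $982 to deductible, leaving $10,448; patient's 20% is $2,089.60. Cost to patient: $3,071.60. OOP to date $3,071.60.
Bill 2, $8,473: deductible already satisfied, so patient's share is 20% × $8,473 = $1,694.60. Patient owes $1,694.60 (running OOP $4,766.20).
Bill 3, $2,303: 20% coinsurance on $2,303 = $460.60. Patient pays $460.60; OOP now $5,226.80.
Bill 4, $3,135: 20% coinsurance on $3,135 = $627. OOP would hit $5,853.80 > $5,350, so the cap limits the patient to $5,350 − $5,226.80 = $123.20.

$123.20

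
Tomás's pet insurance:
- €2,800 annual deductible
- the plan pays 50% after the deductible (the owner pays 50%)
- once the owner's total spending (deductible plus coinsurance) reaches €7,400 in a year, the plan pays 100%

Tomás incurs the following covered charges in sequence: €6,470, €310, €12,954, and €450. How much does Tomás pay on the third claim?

€2,610

Claim 1 — €6,470: deductible takes €2,800, €3,670 remains; 50% of €3,670 = €1,835. Owner owes €4,635 (running OOP €4,635).
Claim 2 — €310: deductible already satisfied, so owner's share is 50% × €310 = €155. Cost to owner: €155. OOP to date €4,790.
Claim 3 — €12,954: deductible already satisfied, so owner's share is 50% × €12,954 = €6,477. That would push OOP to €11,267, over the €7,400 cap, so owner pays €7,400 − €4,790 = €2,610.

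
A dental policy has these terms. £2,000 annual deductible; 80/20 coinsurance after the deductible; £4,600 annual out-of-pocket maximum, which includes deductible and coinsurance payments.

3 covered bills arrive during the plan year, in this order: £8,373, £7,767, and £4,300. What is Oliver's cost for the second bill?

£1,325.40

Claim 1 — £8,373: deductible takes £2,000, £6,373 remains; 20% of £6,373 = £1,274.60. Patient owes £3,274.60 (running OOP £3,274.60).
Claim 2 — £7,767: deductible met; 20% of £7,767 = £1,553.40. That would push OOP to £4,828, over the £4,600 cap, so patient pays £4,600 − £3,274.60 = £1,325.40.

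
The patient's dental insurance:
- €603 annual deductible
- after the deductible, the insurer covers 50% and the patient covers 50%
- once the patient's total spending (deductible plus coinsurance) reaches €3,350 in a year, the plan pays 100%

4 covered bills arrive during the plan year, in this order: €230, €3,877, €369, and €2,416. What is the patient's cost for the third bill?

Claim 1 (€230): entire amount goes to the deductible. Patient owes €230 (running OOP €230).
Claim 2 (€3,877): €373 finishes the deductible; €3,504 goes to coinsurance; patient's 50% is €1,752. Patient pays €2,125; OOP now €2,355.
Claim 3 (€369): deductible met; 50% of €369 = €184.50. Patient owes €184.50 (running OOP €2,539.50).

€184.50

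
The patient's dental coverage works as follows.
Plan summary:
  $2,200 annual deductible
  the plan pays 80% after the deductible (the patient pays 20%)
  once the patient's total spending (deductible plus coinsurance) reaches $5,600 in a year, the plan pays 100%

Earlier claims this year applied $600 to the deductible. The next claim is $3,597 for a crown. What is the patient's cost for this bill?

$1,999.40

$600 of the $2,200 deductible is already met, leaving $1,600.
The remaining $1,997 (= $3,597 − $1,600) moves to coinsurance.
Coinsurance: $1,997 × 20% = $399.40.
Patient responsibility before any cap: $1,600 + $399.40 = $1,999.40.
Total out-of-pocket so far would be $600 + $1,999.40 = $2,599.40, below the $5,600 cap — no reduction.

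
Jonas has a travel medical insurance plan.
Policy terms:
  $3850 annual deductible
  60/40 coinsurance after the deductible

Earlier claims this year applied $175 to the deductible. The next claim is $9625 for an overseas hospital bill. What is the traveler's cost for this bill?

$175 of the $3850 deductible is already met, leaving $3675.
The remaining $5950 (= $9625 − $3675) moves to coinsurance.
Traveler's 40% share of $5950 is $2380.
That puts the traveler's cost at $3675 + $2380 = $6055.

$6055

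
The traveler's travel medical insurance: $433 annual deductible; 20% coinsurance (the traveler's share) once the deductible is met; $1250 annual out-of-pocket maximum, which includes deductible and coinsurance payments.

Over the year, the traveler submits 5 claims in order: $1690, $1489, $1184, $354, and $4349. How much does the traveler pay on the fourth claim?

Claim 1 ($1690): $433 to deductible, leaving $1257; traveler's 20% is $251.40. Traveler owes $684.40 (running OOP $684.40).
Claim 2 ($1489): deductible met; 20% of $1489 = $297.80. Traveler pays $297.80; OOP now $982.20.
Claim 3 ($1184): deductible already satisfied, so traveler's share is 20% × $1184 = $236.80. Traveler pays $236.80; OOP now $1219.
Claim 4 ($354): deductible met; 20% of $354 = $70.80. Adding that to $1219 gives $1289.80, past the $1250 cap; traveler pays only $1250 − $1219 = $31.

$31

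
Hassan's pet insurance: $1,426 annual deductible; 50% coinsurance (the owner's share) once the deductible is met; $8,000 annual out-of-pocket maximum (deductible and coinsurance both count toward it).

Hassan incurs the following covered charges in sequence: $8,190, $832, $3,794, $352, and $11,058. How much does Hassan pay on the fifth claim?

$703

#1 ($8,190): $1,426 finishes the deductible; $6,764 goes to coinsurance; coinsurance $6,764 × 50% = $3,382. Cost to owner: $4,808. OOP to date $4,808.
#2 ($832): 50% coinsurance on $832 = $416. Owner owes $416 (running OOP $5,224).
#3 ($3,794): deductible already satisfied, so owner's share is 50% × $3,794 = $1,897. Owner owes $1,897 (running OOP $7,121).
#4 ($352): deductible already satisfied, so owner's share is 50% × $352 = $176. Owner owes $176 (running OOP $7,297).
#5 ($11,058): 50% coinsurance on $11,058 = $5,529. That would push OOP to $12,826, over the $8,000 cap, so owner pays $8,000 − $7,297 = $703.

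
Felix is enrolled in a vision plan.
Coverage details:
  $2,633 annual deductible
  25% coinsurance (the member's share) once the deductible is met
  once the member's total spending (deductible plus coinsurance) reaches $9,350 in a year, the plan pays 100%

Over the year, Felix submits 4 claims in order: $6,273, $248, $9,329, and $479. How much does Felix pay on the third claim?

$2,332.25

Claim 1 — $6,273: deductible takes $2,633, $3,640 remains; coinsurance $3,640 × 25% = $910. Cost to member: $3,543. OOP to date $3,543.
Claim 2 — $248: 25% coinsurance on $248 = $62. Member owes $62 (running OOP $3,605).
Claim 3 — $9,329: deductible already satisfied, so member's share is 25% × $9,329 = $2,332.25. Member owes $2,332.25 (running OOP $5,937.25).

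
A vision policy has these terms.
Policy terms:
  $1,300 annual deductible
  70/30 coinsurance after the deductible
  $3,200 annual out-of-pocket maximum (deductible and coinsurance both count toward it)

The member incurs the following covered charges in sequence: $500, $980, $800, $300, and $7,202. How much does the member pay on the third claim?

Claim 1 ($500): all of it applies to the deductible. Member owes $500 (running OOP $500).
Claim 2 ($980): $800 finishes the deductible; $180 goes to coinsurance; coinsurance $180 × 30% = $54. Cost to member: $854. OOP to date $1,354.
Claim 3 ($800): deductible already satisfied, so member's share is 30% × $800 = $240. Member owes $240 (running OOP $1,594).

$240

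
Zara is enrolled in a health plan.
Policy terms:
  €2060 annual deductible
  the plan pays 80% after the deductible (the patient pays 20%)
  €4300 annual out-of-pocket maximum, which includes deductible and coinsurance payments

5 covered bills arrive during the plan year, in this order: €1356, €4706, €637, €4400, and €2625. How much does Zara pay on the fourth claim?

€880

Claim 1 (€1356): entire amount goes to the deductible. Patient pays €1356; OOP now €1356.
Claim 2 (€4706): deductible takes €704, €4002 remains; 20% of €4002 = €800.40. Cost to patient: €1504.40. OOP to date €2860.40.
Claim 3 (€637): deductible already satisfied, so patient's share is 20% × €637 = €127.40. Patient pays €127.40; OOP now €2987.80.
Claim 4 (€4400): 20% coinsurance on €4400 = €880. Patient pays €880; OOP now €3867.80.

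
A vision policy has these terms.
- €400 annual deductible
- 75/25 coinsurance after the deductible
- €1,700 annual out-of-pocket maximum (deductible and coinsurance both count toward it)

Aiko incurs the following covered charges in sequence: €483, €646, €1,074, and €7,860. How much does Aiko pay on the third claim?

#1 (€483): €400 finishes the deductible; €83 goes to coinsurance; member's 25% is €20.75. Member owes €420.75 (running OOP €420.75).
#2 (€646): deductible met; 25% of €646 = €161.50. Cost to member: €161.50. OOP to date €582.25.
#3 (€1,074): deductible already satisfied, so member's share is 25% × €1,074 = €268.50. Member pays €268.50; OOP now €850.75.

€268.50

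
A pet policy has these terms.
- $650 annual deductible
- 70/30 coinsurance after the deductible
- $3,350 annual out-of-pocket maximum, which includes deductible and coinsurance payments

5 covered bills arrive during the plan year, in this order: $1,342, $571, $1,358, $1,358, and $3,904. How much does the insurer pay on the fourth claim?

Claim 1 — $1,342: $650 to deductible, leaving $692; coinsurance $692 × 30% = $207.60. Owner pays $857.60; OOP now $857.60. Insurer: $1,342 − $857.60 = $484.40.
Claim 2 — $571: deductible met; 30% of $571 = $171.30. Owner pays $171.30; OOP now $1,028.90. Insurer: $571 − $171.30 = $399.70.
Claim 3 — $1,358: deductible already satisfied, so owner's share is 30% × $1,358 = $407.40. Owner pays $407.40; OOP now $1,436.30. Plan pays $1,358 − $407.40 = $950.60.
Claim 4 — $1,358: deductible already satisfied, so owner's share is 30% × $1,358 = $407.40. Owner owes $407.40 (running OOP $1,843.70). Insurer: $1,358 − $407.40 = $950.60.

$950.60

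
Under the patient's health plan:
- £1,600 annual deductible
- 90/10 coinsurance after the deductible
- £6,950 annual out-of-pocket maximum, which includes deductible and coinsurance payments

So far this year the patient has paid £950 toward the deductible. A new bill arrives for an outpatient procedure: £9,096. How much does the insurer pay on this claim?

Deductible still to meet: £1,600 − £950 = £650.
After the £650 deductible portion, £9,096 − £650 = £8,446 is subject to coinsurance.
Coinsurance: £8,446 × 10% = £844.60.
Patient responsibility before any cap: £650 + £844.60 = £1,494.60.
Total out-of-pocket so far would be £950 + £1,494.60 = £2,444.60, below the £6,950 cap — no reduction.
The plan picks up £9,096 − £1,494.60 = £7,601.40.

£7,601.40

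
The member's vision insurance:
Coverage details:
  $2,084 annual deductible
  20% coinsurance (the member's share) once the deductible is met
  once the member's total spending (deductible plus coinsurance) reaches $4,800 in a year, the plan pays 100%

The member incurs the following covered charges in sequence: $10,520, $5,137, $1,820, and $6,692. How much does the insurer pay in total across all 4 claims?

$19,369

#1 ($10,520): deductible takes $2,084, $8,436 remains; coinsurance $8,436 × 20% = $1,687.20. Cost to member: $3,771.20. OOP to date $3,771.20. Plan pays $10,520 − $3,771.20 = $6,748.80.
#2 ($5,137): 20% coinsurance on $5,137 = $1,027.40. Member pays $1,027.40; OOP now $4,798.60. Plan pays $5,137 − $1,027.40 = $4,109.60.
#3 ($1,820): deductible met; 20% of $1,820 = $364. Adding that to $4,798.60 gives $5,162.60, past the $4,800 cap; member pays only $4,800 − $4,798.60 = $1.40. Plan pays $1,820 − $1.40 = $1,818.60.
#4 ($6,692): 20% coinsurance on $6,692 = $1,338.40. That would push OOP to $6,138.40, over the $4,800 cap, so member pays $4,800 − $4,800 = $0. Insurer: $6,692 − $0 = $6,692.
Insurer total = bills − member's total = $24,169 − $4,800 = $19,369.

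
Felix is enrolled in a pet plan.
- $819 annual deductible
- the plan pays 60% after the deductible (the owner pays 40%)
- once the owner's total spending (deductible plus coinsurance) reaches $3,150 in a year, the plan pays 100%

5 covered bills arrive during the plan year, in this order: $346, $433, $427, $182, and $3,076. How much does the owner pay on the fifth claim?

#1 ($346): fully absorbed by the deductible. Owner pays $346; OOP now $346.
#2 ($433): entire amount goes to the deductible. Cost to owner: $433. OOP to date $779.
#3 ($427): $40 finishes the deductible; $387 goes to coinsurance; coinsurance $387 × 40% = $154.80. Owner owes $194.80 (running OOP $973.80).
#4 ($182): deductible already satisfied, so owner's share is 40% × $182 = $72.80. Owner pays $72.80; OOP now $1,046.60.
#5 ($3,076): deductible already satisfied, so owner's share is 40% × $3,076 = $1,230.40. Owner owes $1,230.40 (running OOP $2,277).

$1,230.40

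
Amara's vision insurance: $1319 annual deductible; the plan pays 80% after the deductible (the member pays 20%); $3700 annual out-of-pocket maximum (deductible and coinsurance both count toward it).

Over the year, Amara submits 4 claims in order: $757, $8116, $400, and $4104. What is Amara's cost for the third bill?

Bill 1, $757: fully absorbed by the deductible. Cost to member: $757. OOP to date $757.
Bill 2, $8116: deductible takes $562, $7554 remains; 20% of $7554 = $1510.80. Member owes $2072.80 (running OOP $2829.80).
Bill 3, $400: 20% coinsurance on $400 = $80. Member owes $80 (running OOP $2909.80).

$80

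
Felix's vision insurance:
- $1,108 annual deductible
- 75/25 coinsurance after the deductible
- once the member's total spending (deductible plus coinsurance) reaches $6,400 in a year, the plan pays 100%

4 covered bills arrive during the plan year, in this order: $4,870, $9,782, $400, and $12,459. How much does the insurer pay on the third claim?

Claim 1 ($4,870): $1,108 to deductible, leaving $3,762; coinsurance $3,762 × 25% = $940.50. Cost to member: $2,048.50. OOP to date $2,048.50. Insurer: $4,870 − $2,048.50 = $2,821.50.
Claim 2 ($9,782): deductible met; 25% of $9,782 = $2,445.50. Member owes $2,445.50 (running OOP $4,494). Insurer: $9,782 − $2,445.50 = $7,336.50.
Claim 3 ($400): 25% coinsurance on $400 = $100. Member pays $100; OOP now $4,594. Insurer: $400 − $100 = $300.

$300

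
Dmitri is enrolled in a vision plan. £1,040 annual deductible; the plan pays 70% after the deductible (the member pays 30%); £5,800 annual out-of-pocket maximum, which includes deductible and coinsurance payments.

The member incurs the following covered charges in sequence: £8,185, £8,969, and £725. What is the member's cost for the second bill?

#1 (£8,185): deductible takes £1,040, £7,145 remains; 30% of £7,145 = £2,143.50. Member pays £3,183.50; OOP now £3,183.50.
#2 (£8,969): deductible met; 30% of £8,969 = £2,690.70. Adding that to £3,183.50 gives £5,874.20, past the £5,800 cap; member pays only £5,800 − £3,183.50 = £2,616.50.

£2,616.50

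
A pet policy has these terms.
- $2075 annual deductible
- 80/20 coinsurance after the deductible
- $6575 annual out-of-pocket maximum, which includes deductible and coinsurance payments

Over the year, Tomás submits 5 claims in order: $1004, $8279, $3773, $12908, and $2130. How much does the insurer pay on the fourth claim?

Claim 1 ($1004): fully absorbed by the deductible. Cost to owner: $1004. OOP to date $1004. Insurer: $1004 − $1004 = $0.
Claim 2 ($8279): $1071 finishes the deductible; $7208 goes to coinsurance; 20% of $7208 = $1441.60. Cost to owner: $2512.60. OOP to date $3516.60. Insurer: $8279 − $2512.60 = $5766.40.
Claim 3 ($3773): deductible already satisfied, so owner's share is 20% × $3773 = $754.60. Cost to owner: $754.60. OOP to date $4271.20. Insurer: $3773 − $754.60 = $3018.40.
Claim 4 ($12908): deductible already satisfied, so owner's share is 20% × $12908 = $2581.60. Adding that to $4271.20 gives $6852.80, past the $6575 cap; owner pays only $6575 − $4271.20 = $2303.80. Plan pays $12908 − $2303.80 = $10604.20.

$10604.20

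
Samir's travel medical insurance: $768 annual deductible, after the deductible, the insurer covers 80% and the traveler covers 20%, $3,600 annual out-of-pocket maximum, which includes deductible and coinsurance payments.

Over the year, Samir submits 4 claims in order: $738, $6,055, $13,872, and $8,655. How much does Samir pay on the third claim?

$1,627

Claim 1 ($738): all of it applies to the deductible. Cost to traveler: $738. OOP to date $738.
Claim 2 ($6,055): $30 to deductible, leaving $6,025; 20% of $6,025 = $1,205. Traveler owes $1,235 (running OOP $1,973).
Claim 3 ($13,872): deductible already satisfied, so traveler's share is 20% × $13,872 = $2,774.40. OOP would hit $4,747.40 > $3,600, so the cap limits the traveler to $3,600 − $1,973 = $1,627.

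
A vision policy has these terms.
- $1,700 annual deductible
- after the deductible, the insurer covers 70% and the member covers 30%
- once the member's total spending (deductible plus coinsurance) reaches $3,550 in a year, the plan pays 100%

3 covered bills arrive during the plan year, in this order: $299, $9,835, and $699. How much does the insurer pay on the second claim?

Bill 1, $299: all of it applies to the deductible. Cost to member: $299. OOP to date $299. Plan pays $299 − $299 = $0.
Bill 2, $9,835: deductible takes $1,401, $8,434 remains; 30% of $8,434 = $2,530.20. Together that's $1,401 + $2,530.20 = $3,931.20. Adding that to $299 gives $4,230.20, past the $3,550 cap; member pays only $3,550 − $299 = $3,251. Insurer: $9,835 − $3,251 = $6,584.

$6,584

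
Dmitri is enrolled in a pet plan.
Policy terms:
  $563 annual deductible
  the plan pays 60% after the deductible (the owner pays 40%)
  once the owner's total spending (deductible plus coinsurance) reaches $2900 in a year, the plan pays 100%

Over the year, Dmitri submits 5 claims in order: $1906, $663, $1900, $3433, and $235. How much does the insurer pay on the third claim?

#1 ($1906): $563 to deductible, leaving $1343; owner's 40% is $537.20. Cost to owner: $1100.20. OOP to date $1100.20. Plan pays $1906 − $1100.20 = $805.80.
#2 ($663): 40% coinsurance on $663 = $265.20. Cost to owner: $265.20. OOP to date $1365.40. Insurer: $663 − $265.20 = $397.80.
#3 ($1900): deductible met; 40% of $1900 = $760. Cost to owner: $760. OOP to date $2125.40. Insurer: $1900 − $760 = $1140.

$1140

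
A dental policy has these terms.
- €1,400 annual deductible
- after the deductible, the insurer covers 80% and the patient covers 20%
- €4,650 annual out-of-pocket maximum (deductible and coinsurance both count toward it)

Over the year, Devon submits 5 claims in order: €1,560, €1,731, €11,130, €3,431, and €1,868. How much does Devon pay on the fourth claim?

€645.80

Claim 1 (€1,560): €1,400 to deductible, leaving €160; 20% of €160 = €32. Patient pays €1,432; OOP now €1,432.
Claim 2 (€1,731): deductible met; 20% of €1,731 = €346.20. Patient owes €346.20 (running OOP €1,778.20).
Claim 3 (€11,130): deductible already satisfied, so patient's share is 20% × €11,130 = €2,226. Patient owes €2,226 (running OOP €4,004.20).
Claim 4 (€3,431): 20% coinsurance on €3,431 = €686.20. Adding that to €4,004.20 gives €4,690.40, past the €4,650 cap; patient pays only €4,650 − €4,004.20 = €645.80.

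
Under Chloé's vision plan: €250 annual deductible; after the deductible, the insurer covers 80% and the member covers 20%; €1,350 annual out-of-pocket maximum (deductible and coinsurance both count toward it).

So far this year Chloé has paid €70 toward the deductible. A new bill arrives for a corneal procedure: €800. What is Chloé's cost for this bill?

Remaining deductible: €250 − €70 = €180.
That leaves €800 − €180 = €620 for coinsurance.
Member's 20% share of €620 is €124.
Member responsibility before any cap: €180 + €124 = €304.
Total out-of-pocket so far would be €70 + €304 = €374, below the €1,350 cap — no reduction.

€304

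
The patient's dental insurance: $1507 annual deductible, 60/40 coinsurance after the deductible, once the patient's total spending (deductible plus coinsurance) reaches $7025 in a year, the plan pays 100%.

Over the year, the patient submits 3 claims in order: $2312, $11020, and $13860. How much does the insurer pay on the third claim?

$13072

Bill 1, $2312: $1507 finishes the deductible; $805 goes to coinsurance; coinsurance $805 × 40% = $322. Patient owes $1829 (running OOP $1829). Insurer: $2312 − $1829 = $483.
Bill 2, $11020: deductible met; 40% of $11020 = $4408. Patient owes $4408 (running OOP $6237). Insurer: $11020 − $4408 = $6612.
Bill 3, $13860: deductible met; 40% of $13860 = $5544. Adding that to $6237 gives $11781, past the $7025 cap; patient pays only $7025 − $6237 = $788. Insurer: $13860 − $788 = $13072.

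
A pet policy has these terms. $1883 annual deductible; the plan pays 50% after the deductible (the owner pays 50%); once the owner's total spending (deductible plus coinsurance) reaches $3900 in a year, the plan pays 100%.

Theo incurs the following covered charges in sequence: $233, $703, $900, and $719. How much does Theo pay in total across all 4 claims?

$2219

Claim 1 — $233: all of it applies to the deductible. Cost to owner: $233. OOP to date $233.
Claim 2 — $703: entire amount goes to the deductible. Owner owes $703 (running OOP $936).
Claim 3 — $900: fully absorbed by the deductible. Owner pays $900; OOP now $1836.
Claim 4 — $719: $47 finishes the deductible; $672 goes to coinsurance; 50% of $672 = $336. Owner owes $383 (running OOP $2219).
Total paid by the owner: $233 + $703 + $900 + $383 = $2219.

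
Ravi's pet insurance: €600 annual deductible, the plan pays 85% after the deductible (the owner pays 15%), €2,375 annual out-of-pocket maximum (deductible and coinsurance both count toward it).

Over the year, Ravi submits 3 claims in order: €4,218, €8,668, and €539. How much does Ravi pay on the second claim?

€1,232.30

#1 (€4,218): €600 finishes the deductible; €3,618 goes to coinsurance; coinsurance €3,618 × 15% = €542.70. Owner owes €1,142.70 (running OOP €1,142.70).
#2 (€8,668): deductible met; 15% of €8,668 = €1,300.20. That would push OOP to €2,442.90, over the €2,375 cap, so owner pays €2,375 − €1,142.70 = €1,232.30.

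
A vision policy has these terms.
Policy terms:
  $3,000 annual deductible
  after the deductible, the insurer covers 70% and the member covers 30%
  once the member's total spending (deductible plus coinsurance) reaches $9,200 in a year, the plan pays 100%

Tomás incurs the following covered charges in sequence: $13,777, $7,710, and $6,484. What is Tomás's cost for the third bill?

Bill 1, $13,777: deductible takes $3,000, $10,777 remains; member's 30% is $3,233.10. Member pays $6,233.10; OOP now $6,233.10.
Bill 2, $7,710: 30% coinsurance on $7,710 = $2,313. Member pays $2,313; OOP now $8,546.10.
Bill 3, $6,484: deductible already satisfied, so member's share is 30% × $6,484 = $1,945.20. Adding that to $8,546.10 gives $10,491.30, past the $9,200 cap; member pays only $9,200 − $8,546.10 = $653.90.

$653.90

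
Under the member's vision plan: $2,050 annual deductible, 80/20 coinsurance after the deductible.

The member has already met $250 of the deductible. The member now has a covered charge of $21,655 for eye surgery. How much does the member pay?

$5,771

Remaining deductible: $2,050 − $250 = $1,800.
The remaining $19,855 (= $21,655 − $1,800) moves to coinsurance.
Coinsurance: $19,855 × 20% = $3,971.
So the member owes $1,800 + $3,971 = $5,771.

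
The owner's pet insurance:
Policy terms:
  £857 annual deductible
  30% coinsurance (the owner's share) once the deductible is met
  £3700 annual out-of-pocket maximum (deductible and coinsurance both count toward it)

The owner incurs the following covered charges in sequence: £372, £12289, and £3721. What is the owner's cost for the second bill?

Claim 1 (£372): all of it applies to the deductible. Owner owes £372 (running OOP £372).
Claim 2 (£12289): deductible takes £485, £11804 remains; owner's 30% is £3541.20. Claim cost before the cap: £485 + £3541.20 = £4026.20. Adding that to £372 gives £4398.20, past the £3700 cap; owner pays only £3700 − £372 = £3328.

£3328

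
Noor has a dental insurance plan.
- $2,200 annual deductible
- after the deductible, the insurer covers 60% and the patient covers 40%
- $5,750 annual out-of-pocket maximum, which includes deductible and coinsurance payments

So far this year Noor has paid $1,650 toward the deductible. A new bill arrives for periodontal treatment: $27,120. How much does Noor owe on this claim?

Deductible still to meet: $2,200 − $1,650 = $550.
After the $550 deductible portion, $27,120 − $550 = $26,570 is subject to coinsurance.
40% of $26,570 = $10,628 falls to the patient.
Patient responsibility before any cap: $550 + $10,628 = $11,178.
That would bring total out-of-pocket to $12,828, past the $5,750 cap. The patient is capped at $5,750 − $1,650 = $4,100 on this claim.

$4,100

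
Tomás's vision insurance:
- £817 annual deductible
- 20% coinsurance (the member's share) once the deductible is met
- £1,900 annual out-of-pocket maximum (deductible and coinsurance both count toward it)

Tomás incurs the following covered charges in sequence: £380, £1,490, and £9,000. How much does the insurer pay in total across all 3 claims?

Claim 1 — £380: all of it applies to the deductible. Member owes £380 (running OOP £380). Insurer: £380 − £380 = £0.
Claim 2 — £1,490: £437 to deductible, leaving £1,053; coinsurance £1,053 × 20% = £210.60. Member owes £647.60 (running OOP £1,027.60). Insurer: £1,490 − £647.60 = £842.40.
Claim 3 — £9,000: deductible already satisfied, so member's share is 20% × £9,000 = £1,800. Adding that to £1,027.60 gives £2,827.60, past the £1,900 cap; member pays only £1,900 − £1,027.60 = £872.40. Plan pays £9,000 − £872.40 = £8,127.60.
Insurer total: £0 + £842.40 + £8,127.60 = £8,970.

£8,970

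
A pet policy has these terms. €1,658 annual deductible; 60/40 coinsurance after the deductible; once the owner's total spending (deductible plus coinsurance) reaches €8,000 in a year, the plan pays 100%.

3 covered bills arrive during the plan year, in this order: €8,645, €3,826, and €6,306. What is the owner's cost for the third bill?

€2,016.80

Bill 1, €8,645: deductible takes €1,658, €6,987 remains; coinsurance €6,987 × 40% = €2,794.80. Cost to owner: €4,452.80. OOP to date €4,452.80.
Bill 2, €3,826: 40% coinsurance on €3,826 = €1,530.40. Owner pays €1,530.40; OOP now €5,983.20.
Bill 3, €6,306: deductible met; 40% of €6,306 = €2,522.40. OOP would hit €8,505.60 > €8,000, so the cap limits the owner to €8,000 − €5,983.20 = €2,016.80.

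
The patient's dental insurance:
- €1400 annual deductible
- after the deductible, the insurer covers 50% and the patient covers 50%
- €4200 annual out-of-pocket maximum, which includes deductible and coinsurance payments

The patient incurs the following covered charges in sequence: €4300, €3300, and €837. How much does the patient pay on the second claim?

€1350

Claim 1 (€4300): €1400 finishes the deductible; €2900 goes to coinsurance; coinsurance €2900 × 50% = €1450. Patient pays €2850; OOP now €2850.
Claim 2 (€3300): deductible met; 50% of €3300 = €1650. Adding that to €2850 gives €4500, past the €4200 cap; patient pays only €4200 − €2850 = €1350.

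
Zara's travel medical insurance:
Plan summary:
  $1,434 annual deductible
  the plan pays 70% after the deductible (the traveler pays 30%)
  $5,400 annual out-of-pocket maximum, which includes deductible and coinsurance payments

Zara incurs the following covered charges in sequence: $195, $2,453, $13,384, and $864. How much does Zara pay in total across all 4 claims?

Bill 1, $195: fully absorbed by the deductible. Traveler owes $195 (running OOP $195).
Bill 2, $2,453: $1,239 to deductible, leaving $1,214; coinsurance $1,214 × 30% = $364.20. Cost to traveler: $1,603.20. OOP to date $1,798.20.
Bill 3, $13,384: 30% coinsurance on $13,384 = $4,015.20. That would push OOP to $5,813.40, over the $5,400 cap, so traveler pays $5,400 − $1,798.20 = $3,601.80.
Bill 4, $864: 30% coinsurance on $864 = $259.20. That would push OOP to $5,659.20, over the $5,400 cap, so traveler pays $5,400 − $5,400 = $0.
Total paid by the traveler: $195 + $1,603.20 + $3,601.80 + $0 = $5,400.

$5,400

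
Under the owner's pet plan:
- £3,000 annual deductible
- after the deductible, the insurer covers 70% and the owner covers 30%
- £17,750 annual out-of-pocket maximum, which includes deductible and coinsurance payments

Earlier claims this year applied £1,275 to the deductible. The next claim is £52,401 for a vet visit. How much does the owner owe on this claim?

£1,275 of the £3,000 deductible is already met, leaving £1,725.
The remaining £50,676 (= £52,401 − £1,725) moves to coinsurance.
30% of £50,676 = £15,202.80 falls to the owner.
So the owner owes £1,725 + £15,202.80 = £16,927.80 before any cap.
That would bring total out-of-pocket to £18,202.80, past the £17,750 cap. The owner is capped at £17,750 − £1,275 = £16,475 on this claim.

£16,475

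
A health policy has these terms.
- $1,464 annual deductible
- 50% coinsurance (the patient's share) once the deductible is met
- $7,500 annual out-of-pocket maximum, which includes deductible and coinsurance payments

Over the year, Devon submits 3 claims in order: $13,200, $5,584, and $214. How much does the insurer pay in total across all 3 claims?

Claim 1 — $13,200: $1,464 finishes the deductible; $11,736 goes to coinsurance; 50% of $11,736 = $5,868. Patient owes $7,332 (running OOP $7,332). Plan pays $13,200 − $7,332 = $5,868.
Claim 2 — $5,584: deductible met; 50% of $5,584 = $2,792. That would push OOP to $10,124, over the $7,500 cap, so patient pays $7,500 − $7,332 = $168. Plan pays $5,584 − $168 = $5,416.
Claim 3 — $214: deductible already satisfied, so patient's share is 50% × $214 = $107. That would push OOP to $7,607, over the $7,500 cap, so patient pays $7,500 − $7,500 = $0. Plan pays $214 − $0 = $214.
Insurer total = bills − patient's total = $18,998 − $7,500 = $11,498.

$11,498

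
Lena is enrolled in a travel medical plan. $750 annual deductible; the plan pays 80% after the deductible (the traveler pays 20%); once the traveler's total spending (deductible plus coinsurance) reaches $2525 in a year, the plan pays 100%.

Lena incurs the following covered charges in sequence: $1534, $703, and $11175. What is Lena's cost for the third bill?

Claim 1 — $1534: $750 to deductible, leaving $784; 20% of $784 = $156.80. Cost to traveler: $906.80. OOP to date $906.80.
Claim 2 — $703: 20% coinsurance on $703 = $140.60. Traveler owes $140.60 (running OOP $1047.40).
Claim 3 — $11175: deductible met; 20% of $11175 = $2235. Adding that to $1047.40 gives $3282.40, past the $2525 cap; traveler pays only $2525 − $1047.40 = $1477.60.

$1477.60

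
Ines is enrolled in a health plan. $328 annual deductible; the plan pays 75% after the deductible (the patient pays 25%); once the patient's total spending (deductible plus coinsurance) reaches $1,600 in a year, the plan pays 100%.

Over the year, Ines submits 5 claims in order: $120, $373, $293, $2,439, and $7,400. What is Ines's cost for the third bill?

Claim 1 — $120: all of it applies to the deductible. Cost to patient: $120. OOP to date $120.
Claim 2 — $373: $208 finishes the deductible; $165 goes to coinsurance; patient's 25% is $41.25. Patient pays $249.25; OOP now $369.25.
Claim 3 — $293: deductible already satisfied, so patient's share is 25% × $293 = $73.25. Cost to patient: $73.25. OOP to date $442.50.

$73.25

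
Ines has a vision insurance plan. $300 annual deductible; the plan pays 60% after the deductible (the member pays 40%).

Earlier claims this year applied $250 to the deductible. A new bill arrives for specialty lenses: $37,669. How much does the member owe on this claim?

Remaining deductible: $300 − $250 = $50.
After the $50 deductible portion, $37,669 − $50 = $37,619 is subject to coinsurance.
40% of $37,619 = $15,047.60 falls to the member.
That puts the member's cost at $50 + $15,047.60 = $15,097.60.

$15,097.60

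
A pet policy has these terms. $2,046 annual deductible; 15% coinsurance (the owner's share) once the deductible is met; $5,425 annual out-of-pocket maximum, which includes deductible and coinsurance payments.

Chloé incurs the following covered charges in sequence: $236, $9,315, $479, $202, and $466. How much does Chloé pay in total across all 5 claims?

#1 ($236): fully absorbed by the deductible. Cost to owner: $236. OOP to date $236.
#2 ($9,315): $1,810 finishes the deductible; $7,505 goes to coinsurance; coinsurance $7,505 × 15% = $1,125.75. Owner pays $2,935.75; OOP now $3,171.75.
#3 ($479): 15% coinsurance on $479 = $71.85. Cost to owner: $71.85. OOP to date $3,243.60.
#4 ($202): 15% coinsurance on $202 = $30.30. Owner owes $30.30 (running OOP $3,273.90).
#5 ($466): deductible already satisfied, so owner's share is 15% × $466 = $69.90. Owner owes $69.90 (running OOP $3,343.80).
Total paid by the owner: $236 + $2,935.75 + $71.85 + $30.30 + $69.90 = $3,343.80.

$3,343.80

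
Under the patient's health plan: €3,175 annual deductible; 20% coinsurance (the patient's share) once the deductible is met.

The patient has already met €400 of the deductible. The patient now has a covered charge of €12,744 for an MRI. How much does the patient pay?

€4,768.80

€400 of the €3,175 deductible is already met, leaving €2,775.
The remaining €9,969 (= €12,744 − €2,775) moves to coinsurance.
Patient's 20% share of €9,969 is €1,993.80.
That puts the patient's cost at €2,775 + €1,993.80 = €4,768.80.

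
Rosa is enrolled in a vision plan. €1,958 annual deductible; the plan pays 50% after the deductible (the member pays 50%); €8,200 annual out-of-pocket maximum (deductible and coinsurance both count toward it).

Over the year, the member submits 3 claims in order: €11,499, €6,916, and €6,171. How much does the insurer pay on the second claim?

#1 (€11,499): deductible takes €1,958, €9,541 remains; 50% of €9,541 = €4,770.50. Cost to member: €6,728.50. OOP to date €6,728.50. Plan pays €11,499 − €6,728.50 = €4,770.50.
#2 (€6,916): deductible already satisfied, so member's share is 50% × €6,916 = €3,458. Adding that to €6,728.50 gives €10,186.50, past the €8,200 cap; member pays only €8,200 − €6,728.50 = €1,471.50. Insurer: €6,916 − €1,471.50 = €5,444.50.

€5,444.50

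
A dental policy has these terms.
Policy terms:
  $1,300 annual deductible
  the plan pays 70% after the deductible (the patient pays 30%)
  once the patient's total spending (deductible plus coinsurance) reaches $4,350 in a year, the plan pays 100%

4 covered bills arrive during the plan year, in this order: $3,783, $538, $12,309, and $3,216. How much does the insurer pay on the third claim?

$10,165.30

Bill 1, $3,783: $1,300 to deductible, leaving $2,483; 30% of $2,483 = $744.90. Cost to patient: $2,044.90. OOP to date $2,044.90. Insurer: $3,783 − $2,044.90 = $1,738.10.
Bill 2, $538: deductible already satisfied, so patient's share is 30% × $538 = $161.40. Patient owes $161.40 (running OOP $2,206.30). Plan pays $538 − $161.40 = $376.60.
Bill 3, $12,309: 30% coinsurance on $12,309 = $3,692.70. That would push OOP to $5,899, over the $4,350 cap, so patient pays $4,350 − $2,206.30 = $2,143.70. Insurer: $12,309 − $2,143.70 = $10,165.30.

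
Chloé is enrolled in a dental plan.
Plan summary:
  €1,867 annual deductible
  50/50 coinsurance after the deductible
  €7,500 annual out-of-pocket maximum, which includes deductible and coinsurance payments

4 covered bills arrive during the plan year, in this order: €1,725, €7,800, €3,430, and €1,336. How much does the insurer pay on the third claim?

Claim 1 (€1,725): entire amount goes to the deductible. Patient owes €1,725 (running OOP €1,725). Plan pays €1,725 − €1,725 = €0.
Claim 2 (€7,800): €142 to deductible, leaving €7,658; 50% of €7,658 = €3,829. Cost to patient: €3,971. OOP to date €5,696. Plan pays €7,800 − €3,971 = €3,829.
Claim 3 (€3,430): deductible already satisfied, so patient's share is 50% × €3,430 = €1,715. Patient owes €1,715 (running OOP €7,411). Plan pays €3,430 − €1,715 = €1,715.

€1,715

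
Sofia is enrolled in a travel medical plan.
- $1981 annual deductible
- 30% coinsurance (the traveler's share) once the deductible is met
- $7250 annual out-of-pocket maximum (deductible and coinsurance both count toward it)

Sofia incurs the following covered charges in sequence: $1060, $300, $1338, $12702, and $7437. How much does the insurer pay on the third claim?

$501.90

Bill 1, $1060: entire amount goes to the deductible. Traveler owes $1060 (running OOP $1060). Plan pays $1060 − $1060 = $0.
Bill 2, $300: fully absorbed by the deductible. Cost to traveler: $300. OOP to date $1360. Insurer: $300 − $300 = $0.
Bill 3, $1338: deductible takes $621, $717 remains; 30% of $717 = $215.10. Traveler owes $836.10 (running OOP $2196.10). Insurer: $1338 − $836.10 = $501.90.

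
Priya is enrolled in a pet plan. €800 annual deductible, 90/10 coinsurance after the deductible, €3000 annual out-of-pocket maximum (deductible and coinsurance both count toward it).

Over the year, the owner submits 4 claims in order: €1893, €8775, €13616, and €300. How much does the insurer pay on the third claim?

€12402.80

Claim 1 (€1893): deductible takes €800, €1093 remains; coinsurance €1093 × 10% = €109.30. Owner owes €909.30 (running OOP €909.30). Insurer: €1893 − €909.30 = €983.70.
Claim 2 (€8775): 10% coinsurance on €8775 = €877.50. Owner owes €877.50 (running OOP €1786.80). Plan pays €8775 − €877.50 = €7897.50.
Claim 3 (€13616): deductible already satisfied, so owner's share is 10% × €13616 = €1361.60. That would push OOP to €3148.40, over the €3000 cap, so owner pays €3000 − €1786.80 = €1213.20. Insurer: €13616 − €1213.20 = €12402.80.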